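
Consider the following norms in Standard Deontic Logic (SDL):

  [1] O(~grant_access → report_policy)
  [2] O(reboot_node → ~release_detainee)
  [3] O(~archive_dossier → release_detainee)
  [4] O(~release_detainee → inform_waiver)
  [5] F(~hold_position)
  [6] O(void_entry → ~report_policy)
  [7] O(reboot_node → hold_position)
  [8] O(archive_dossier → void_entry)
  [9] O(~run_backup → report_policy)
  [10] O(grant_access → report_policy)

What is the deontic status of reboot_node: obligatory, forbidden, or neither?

Forbidden

Premises 1 and 10 are O(~grant_access → report_policy) and O(grant_access → report_policy); every ideal world satisfies ~grant_access or grant_access, so in either case report_policy holds — hence O(report_policy).
Premise 6, O(void_entry → ~report_policy), contraposes to O(report_policy → ~void_entry); with O(report_policy) we get O(~void_entry).
Premise 8 is O(archive_dossier → void_entry); contrapositively O(~void_entry → ~archive_dossier). Since O(~void_entry) holds, K gives O(~archive_dossier).
Premise 3 is O(~archive_dossier → release_detainee); since O(~archive_dossier), deontic closure gives O(release_detainee).
Premise 2 is O(reboot_node → ~release_detainee); contrapositively O(release_detainee → ~reboot_node). Since O(release_detainee) holds, K gives O(~reboot_node).
Premises 4, 5, 7, 9 do not contribute to this derivation.
Thus O(~reboot_node), which is F(reboot_node): reboot_node is forbidden.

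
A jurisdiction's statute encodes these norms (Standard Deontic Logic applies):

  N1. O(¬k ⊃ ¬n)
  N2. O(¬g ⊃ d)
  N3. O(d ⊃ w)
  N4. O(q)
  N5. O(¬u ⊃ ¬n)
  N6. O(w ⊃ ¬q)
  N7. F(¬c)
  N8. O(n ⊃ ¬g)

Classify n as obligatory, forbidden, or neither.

Premise 4 states O(q) outright.
Premise 6 is O(w ⊃ ¬q); contrapositively O(q ⊃ ¬w). Since O(q) holds, K gives O(¬w).
The contrapositive of premise 3 (O(d ⊃ w)) is O(¬w ⊃ ¬d), and O(¬w) is already established, so O(¬d).
The contrapositive of premise 2 (O(¬g ⊃ d)) is O(¬d ⊃ g), and O(¬d) is already established, so O(g).
Premise 8, O(n ⊃ ¬g), contraposes to O(g ⊃ ¬n); with O(g) we get O(¬n).
Premises 1, 5, 7 do not contribute to this derivation.
Thus O(¬n), which is F(n): n is forbidden.

Forbidden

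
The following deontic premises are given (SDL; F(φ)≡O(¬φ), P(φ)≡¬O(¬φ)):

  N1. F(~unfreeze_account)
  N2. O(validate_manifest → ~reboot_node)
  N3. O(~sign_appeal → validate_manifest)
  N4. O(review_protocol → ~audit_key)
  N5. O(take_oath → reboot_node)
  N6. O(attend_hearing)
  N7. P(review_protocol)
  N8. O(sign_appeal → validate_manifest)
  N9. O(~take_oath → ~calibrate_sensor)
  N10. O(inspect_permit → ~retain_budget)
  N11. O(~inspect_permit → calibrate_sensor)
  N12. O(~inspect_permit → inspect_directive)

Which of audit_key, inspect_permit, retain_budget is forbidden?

retain_budget

Premises 3 and 8 are O(~sign_appeal → validate_manifest) and O(sign_appeal → validate_manifest); every ideal world satisfies ~sign_appeal or sign_appeal, so in either case validate_manifest holds — hence O(validate_manifest).
With premise 2, O(validate_manifest → ~reboot_node), the K-axiom yields O(~reboot_node).
Premise 5, O(take_oath → reboot_node), contraposes to O(~reboot_node → ~take_oath); with O(~reboot_node) we get O(~take_oath).
With premise 9, O(~take_oath → ~calibrate_sensor), the K-axiom yields O(~calibrate_sensor).
Premise 11, O(~inspect_permit → calibrate_sensor), contraposes to O(~calibrate_sensor → inspect_permit); with O(~calibrate_sensor) we get O(inspect_permit).
Premise 10 is O(inspect_permit → ~retain_budget); since O(inspect_permit), deontic closure gives O(~retain_budget).
So O(~retain_budget) holds, i.e. retain_budget is forbidden. None of the other listed options is forbidden under the premises.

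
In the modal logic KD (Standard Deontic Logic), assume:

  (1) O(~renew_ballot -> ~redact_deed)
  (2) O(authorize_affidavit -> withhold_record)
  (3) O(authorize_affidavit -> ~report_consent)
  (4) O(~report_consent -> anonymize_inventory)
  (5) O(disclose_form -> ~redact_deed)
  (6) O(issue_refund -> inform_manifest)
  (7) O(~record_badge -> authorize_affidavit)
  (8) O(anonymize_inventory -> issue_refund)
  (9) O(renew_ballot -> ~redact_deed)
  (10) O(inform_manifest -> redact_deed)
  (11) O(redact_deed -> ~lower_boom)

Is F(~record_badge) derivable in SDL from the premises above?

Premises 9 and 1 are O(renew_ballot -> ~redact_deed) and O(~renew_ballot -> ~redact_deed); every ideal world satisfies renew_ballot or ~renew_ballot, so in either case ~redact_deed holds — hence O(~redact_deed).
Premise 10, O(inform_manifest -> redact_deed), contraposes to O(~redact_deed -> ~inform_manifest); with O(~redact_deed) we get O(~inform_manifest).
Premise 6, O(issue_refund -> inform_manifest), contraposes to O(~inform_manifest -> ~issue_refund); with O(~inform_manifest) we get O(~issue_refund).
The contrapositive of premise 8 (O(anonymize_inventory -> issue_refund)) is O(~issue_refund -> ~anonymize_inventory), and O(~issue_refund) is already established, so O(~anonymize_inventory).
The contrapositive of premise 4 (O(~report_consent -> anonymize_inventory)) is O(~anonymize_inventory -> report_consent), and O(~anonymize_inventory) is already established, so O(report_consent).
Premise 3 is O(authorize_affidavit -> ~report_consent); contrapositively O(report_consent -> ~authorize_affidavit). Since O(report_consent) holds, K gives O(~authorize_affidavit).
The contrapositive of premise 7 (O(~record_badge -> authorize_affidavit)) is O(~authorize_affidavit -> record_badge), and O(~authorize_affidavit) is already established, so O(record_badge).
Premises 2, 5, 11 do not contribute to this derivation.
So O(record_badge) holds, i.e. F(~record_badge). The claim follows.

Yes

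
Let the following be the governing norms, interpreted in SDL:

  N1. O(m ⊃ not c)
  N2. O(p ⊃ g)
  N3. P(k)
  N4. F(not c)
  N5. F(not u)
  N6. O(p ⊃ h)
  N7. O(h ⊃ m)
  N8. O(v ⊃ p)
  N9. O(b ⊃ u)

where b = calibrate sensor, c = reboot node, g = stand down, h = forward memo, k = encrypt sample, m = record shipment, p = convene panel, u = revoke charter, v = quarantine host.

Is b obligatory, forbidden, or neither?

Premise 9 is O(b ⊃ u); even if O(u) held, inferring O(b) would be affirming the consequent — invalid.
No premise or chain of K-axiom applications forces O(b), and none forces O(not b). So b is neither obligatory nor forbidden under these norms.

Neither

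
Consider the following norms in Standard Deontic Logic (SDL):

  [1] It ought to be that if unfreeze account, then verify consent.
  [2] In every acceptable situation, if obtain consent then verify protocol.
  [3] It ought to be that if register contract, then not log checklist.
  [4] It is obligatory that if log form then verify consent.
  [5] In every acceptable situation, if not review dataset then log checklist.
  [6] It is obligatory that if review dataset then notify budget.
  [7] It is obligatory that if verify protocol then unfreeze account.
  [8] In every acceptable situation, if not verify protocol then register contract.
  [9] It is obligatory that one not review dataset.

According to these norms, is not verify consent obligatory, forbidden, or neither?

Forbidden

From premise 9 we have O(¬review_dataset).
From O(¬review_dataset) and premise 5, O(¬review_dataset → log_checklist), we obtain O(log_checklist).
Premise 3 is O(register_contract → ¬log_checklist); contrapositively O(log_checklist → ¬register_contract). Since O(log_checklist) holds, K gives O(¬register_contract).
The contrapositive of premise 8 (O(¬verify_protocol → register_contract)) is O(¬register_contract → verify_protocol), and O(¬register_contract) is already established, so O(verify_protocol).
Premise 7 is O(verify_protocol → unfreeze_account); since O(verify_protocol), deontic closure gives O(unfreeze_account).
Applying K to premise 1 (O(unfreeze_account → verify_consent)) and O(unfreeze_account) yields O(verify_consent).
Premises 2, 4, 6 do not contribute to this derivation.
Thus O(verify_consent), which is F(¬verify_consent): ¬verify_consent is forbidden.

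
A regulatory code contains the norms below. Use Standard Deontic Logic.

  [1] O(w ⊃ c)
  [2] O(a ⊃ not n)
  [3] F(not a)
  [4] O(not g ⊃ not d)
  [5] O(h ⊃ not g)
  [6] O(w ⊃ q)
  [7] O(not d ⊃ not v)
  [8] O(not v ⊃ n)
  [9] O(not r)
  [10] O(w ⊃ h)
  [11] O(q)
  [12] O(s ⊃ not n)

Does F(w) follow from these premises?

Premise 3 is F(not a), i.e. O(a).
Applying K to premise 2 (O(a ⊃ not n)) and O(a) yields O(not n).
Premise 8, O(not v ⊃ n), contraposes to O(not n ⊃ v); with O(not n) we get O(v).
Premise 7 is O(not d ⊃ not v); contrapositively O(v ⊃ d). Since O(v) holds, K gives O(d).
Premise 4 is O(not g ⊃ not d); contrapositively O(d ⊃ g). Since O(d) holds, K gives O(g).
Premise 5 is O(h ⊃ not g); contrapositively O(g ⊃ not h). Since O(g) holds, K gives O(not h).
Premise 10 is O(w ⊃ h); contrapositively O(not h ⊃ not w). Since O(not h) holds, K gives O(not w).
Premises 1, 6, 9, 11, 12 do not contribute to this derivation.
So O(not w) holds, i.e. F(w). The claim follows.

Yes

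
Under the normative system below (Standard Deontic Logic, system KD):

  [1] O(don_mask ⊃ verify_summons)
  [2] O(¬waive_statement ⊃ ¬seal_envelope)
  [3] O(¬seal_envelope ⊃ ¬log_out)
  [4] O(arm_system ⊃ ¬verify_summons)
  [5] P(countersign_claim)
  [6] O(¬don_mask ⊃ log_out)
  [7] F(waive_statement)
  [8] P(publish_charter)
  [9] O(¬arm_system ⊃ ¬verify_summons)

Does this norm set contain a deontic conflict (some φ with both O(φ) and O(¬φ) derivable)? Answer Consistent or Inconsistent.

Inconsistent

Premises 4 and 9 cover both cases: O(arm_system ⊃ ¬verify_summons) and O(¬arm_system ⊃ ¬verify_summons). Since arm_system ∨ ¬arm_system is a tautology, O(¬verify_summons) follows.
Premise 1 is O(don_mask ⊃ verify_summons); contrapositively O(¬verify_summons ⊃ ¬don_mask). Since O(¬verify_summons) holds, K gives O(¬don_mask).
With premise 6, O(¬don_mask ⊃ log_out), the K-axiom yields O(log_out).
Premise 3, O(¬seal_envelope ⊃ ¬log_out), contraposes to O(log_out ⊃ seal_envelope); with O(log_out) we get O(seal_envelope).
Premise 2, O(¬waive_statement ⊃ ¬seal_envelope), contraposes to O(seal_envelope ⊃ waive_statement); with O(seal_envelope) we get O(waive_statement).
Yet premise 7 is F(waive_statement), i.e. O(¬waive_statement).
We now have both O(waive_statement) and O(¬waive_statement) — waive_statement is simultaneously obligatory and forbidden, violating the D-axiom.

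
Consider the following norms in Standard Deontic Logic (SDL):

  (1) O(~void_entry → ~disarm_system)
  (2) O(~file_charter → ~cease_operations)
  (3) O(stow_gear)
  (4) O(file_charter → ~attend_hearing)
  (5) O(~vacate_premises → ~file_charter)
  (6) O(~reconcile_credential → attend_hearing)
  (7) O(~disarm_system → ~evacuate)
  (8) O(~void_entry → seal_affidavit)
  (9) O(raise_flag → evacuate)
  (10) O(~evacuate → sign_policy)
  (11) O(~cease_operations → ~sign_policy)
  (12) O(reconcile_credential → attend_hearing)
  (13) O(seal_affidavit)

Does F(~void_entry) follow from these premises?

Yes

By case analysis on ~reconcile_credential: premise 6 gives O(~reconcile_credential → attend_hearing) and premise 12 gives O(reconcile_credential → attend_hearing), so O(attend_hearing) either way.
Premise 4 is O(file_charter → ~attend_hearing); contrapositively O(attend_hearing → ~file_charter). Since O(attend_hearing) holds, K gives O(~file_charter).
From O(~file_charter) and premise 2, O(~file_charter → ~cease_operations), we obtain O(~cease_operations).
With premise 11, O(~cease_operations → ~sign_policy), the K-axiom yields O(~sign_policy).
Premise 10 is O(~evacuate → sign_policy); contrapositively O(~sign_policy → evacuate). Since O(~sign_policy) holds, K gives O(evacuate).
Premise 7, O(~disarm_system → ~evacuate), contraposes to O(evacuate → disarm_system); with O(evacuate) we get O(disarm_system).
The contrapositive of premise 1 (O(~void_entry → ~disarm_system)) is O(disarm_system → void_entry), and O(disarm_system) is already established, so O(void_entry).
Premises 3, 5, 8, 9, 13 do not contribute to this derivation.
So O(void_entry) holds, i.e. F(~void_entry). The claim follows.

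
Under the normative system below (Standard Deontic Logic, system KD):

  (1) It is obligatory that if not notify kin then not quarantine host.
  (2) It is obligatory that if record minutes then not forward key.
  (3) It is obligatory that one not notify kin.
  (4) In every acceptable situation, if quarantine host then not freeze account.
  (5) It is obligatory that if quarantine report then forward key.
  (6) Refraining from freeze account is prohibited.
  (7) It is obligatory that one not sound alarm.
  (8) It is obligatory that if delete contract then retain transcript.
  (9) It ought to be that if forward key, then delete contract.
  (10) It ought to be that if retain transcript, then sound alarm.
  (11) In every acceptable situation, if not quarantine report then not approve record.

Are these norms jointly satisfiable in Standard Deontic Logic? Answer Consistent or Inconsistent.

Consistent

Premise 4 is O(quarantine_host → ¬freeze_account), but O(quarantine_host) is not derivable from the premises, so it does not yield O(¬freeze_account).
So O(¬freeze_account) is not derivable, and the apparent clash with O(freeze_account) does not arise.
A world satisfying every obligation exists (e.g. approve_record=false, delete_contract=false, forward_key=false, freeze_account=true, notify_kin=false, quarantine_host=false, quarantine_report=false, record_minutes=false, retain_transcript=false, sound_alarm=false); no atom is both obligatory and forbidden, so the set is consistent.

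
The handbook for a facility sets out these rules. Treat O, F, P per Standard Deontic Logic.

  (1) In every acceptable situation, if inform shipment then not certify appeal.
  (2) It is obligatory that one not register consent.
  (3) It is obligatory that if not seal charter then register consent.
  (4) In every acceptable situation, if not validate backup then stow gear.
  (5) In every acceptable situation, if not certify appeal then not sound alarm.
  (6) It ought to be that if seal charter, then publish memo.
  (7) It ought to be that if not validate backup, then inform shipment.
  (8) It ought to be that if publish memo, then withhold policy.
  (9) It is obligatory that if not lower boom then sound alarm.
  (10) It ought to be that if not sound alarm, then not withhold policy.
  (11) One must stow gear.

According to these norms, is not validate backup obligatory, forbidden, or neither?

Premise 2 states O(¬register_consent) outright.
Premise 3 is O(¬seal_charter → register_consent); contrapositively O(¬register_consent → seal_charter). Since O(¬register_consent) holds, K gives O(seal_charter).
Applying K to premise 6 (O(seal_charter → publish_memo)) and O(seal_charter) yields O(publish_memo).
With premise 8, O(publish_memo → withhold_policy), the K-axiom yields O(withhold_policy).
Premise 10, O(¬sound_alarm → ¬withhold_policy), contraposes to O(withhold_policy → sound_alarm); with O(withhold_policy) we get O(sound_alarm).
Premise 5, O(¬certify_appeal → ¬sound_alarm), contraposes to O(sound_alarm → certify_appeal); with O(sound_alarm) we get O(certify_appeal).
Premise 1, O(inform_shipment → ¬certify_appeal), contraposes to O(certify_appeal → ¬inform_shipment); with O(certify_appeal) we get O(¬inform_shipment).
Premise 7 is O(¬validate_backup → inform_shipment); contrapositively O(¬inform_shipment → validate_backup). Since O(¬inform_shipment) holds, K gives O(validate_backup).
Premises 4, 9, 11 do not contribute to this derivation.
Thus O(validate_backup), which is F(¬validate_backup): ¬validate_backup is forbidden.

Forbidden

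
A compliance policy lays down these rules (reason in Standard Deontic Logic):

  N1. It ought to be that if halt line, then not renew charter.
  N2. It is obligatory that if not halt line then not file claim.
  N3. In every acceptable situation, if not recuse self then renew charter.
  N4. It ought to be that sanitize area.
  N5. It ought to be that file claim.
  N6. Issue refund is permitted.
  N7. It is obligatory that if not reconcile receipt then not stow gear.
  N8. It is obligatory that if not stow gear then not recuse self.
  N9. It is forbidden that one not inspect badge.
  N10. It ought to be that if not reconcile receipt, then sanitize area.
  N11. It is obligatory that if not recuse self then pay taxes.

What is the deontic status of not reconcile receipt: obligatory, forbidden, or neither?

Forbidden

Premise 5 states O(file_claim) outright.
Premise 2 is O(¬halt_line → ¬file_claim); contrapositively O(file_claim → halt_line). Since O(file_claim) holds, K gives O(halt_line).
Premise 1 is O(halt_line → ¬renew_charter); since O(halt_line), deontic closure gives O(¬renew_charter).
The contrapositive of premise 3 (O(¬recuse_self → renew_charter)) is O(¬renew_charter → recuse_self), and O(¬renew_charter) is already established, so O(recuse_self).
Premise 8 is O(¬stow_gear → ¬recuse_self); contrapositively O(recuse_self → stow_gear). Since O(recuse_self) holds, K gives O(stow_gear).
Premise 7, O(¬reconcile_receipt → ¬stow_gear), contraposes to O(stow_gear → reconcile_receipt); with O(stow_gear) we get O(reconcile_receipt).
Premises 4, 6, 9, 10, 11 do not contribute to this derivation.
Thus O(reconcile_receipt), which is F(¬reconcile_receipt): ¬reconcile_receipt is forbidden.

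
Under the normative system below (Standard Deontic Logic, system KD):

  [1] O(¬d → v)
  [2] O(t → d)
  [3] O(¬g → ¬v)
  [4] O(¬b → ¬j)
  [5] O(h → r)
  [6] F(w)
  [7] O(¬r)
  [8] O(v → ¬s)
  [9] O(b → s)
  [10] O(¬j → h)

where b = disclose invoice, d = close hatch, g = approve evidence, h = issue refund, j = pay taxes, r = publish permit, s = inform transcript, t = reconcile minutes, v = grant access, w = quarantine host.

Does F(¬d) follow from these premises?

Premise 7 gives O(¬r).
Premise 5, O(h → r), contraposes to O(¬r → ¬h); with O(¬r) we get O(¬h).
Premise 10 is O(¬j → h); contrapositively O(¬h → j). Since O(¬h) holds, K gives O(j).
The contrapositive of premise 4 (O(¬b → ¬j)) is O(j → b), and O(j) is already established, so O(b).
With premise 9, O(b → s), the K-axiom yields O(s).
Premise 8 is O(v → ¬s); contrapositively O(s → ¬v). Since O(s) holds, K gives O(¬v).
Premise 1, O(¬d → v), contraposes to O(¬v → d); with O(¬v) we get O(d).
Premises 2, 3, 6 do not contribute to this derivation.
So O(d) holds, i.e. F(¬d). The claim follows.

Yes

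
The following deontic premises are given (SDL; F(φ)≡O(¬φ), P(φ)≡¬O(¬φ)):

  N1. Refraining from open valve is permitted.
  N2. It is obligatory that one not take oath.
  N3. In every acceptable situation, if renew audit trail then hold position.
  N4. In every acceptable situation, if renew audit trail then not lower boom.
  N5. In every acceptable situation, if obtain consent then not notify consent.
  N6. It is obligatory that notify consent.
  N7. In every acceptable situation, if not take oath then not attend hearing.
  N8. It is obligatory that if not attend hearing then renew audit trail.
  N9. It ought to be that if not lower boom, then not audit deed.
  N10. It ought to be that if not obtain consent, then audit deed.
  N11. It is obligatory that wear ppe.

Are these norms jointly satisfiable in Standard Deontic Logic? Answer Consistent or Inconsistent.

From premise 6 we have O(notify_consent).
The contrapositive of premise 5 (O(obtain_consent → ¬notify_consent)) is O(notify_consent → ¬obtain_consent), and O(notify_consent) is already established, so O(¬obtain_consent).
Premise 10 is O(¬obtain_consent → audit_deed); since O(¬obtain_consent), deontic closure gives O(audit_deed).
Premise 9, O(¬lower_boom → ¬audit_deed), contraposes to O(audit_deed → lower_boom); with O(audit_deed) we get O(lower_boom).
The contrapositive of premise 4 (O(renew_audit_trail → ¬lower_boom)) is O(lower_boom → ¬renew_audit_trail), and O(lower_boom) is already established, so O(¬renew_audit_trail).
The contrapositive of premise 8 (O(¬attend_hearing → renew_audit_trail)) is O(¬renew_audit_trail → attend_hearing), and O(¬renew_audit_trail) is already established, so O(attend_hearing).
Premise 7, O(¬take_oath → ¬attend_hearing), contraposes to O(attend_hearing → take_oath); with O(attend_hearing) we get O(take_oath).
However, premise 2 gives O(¬take_oath).
We now have both O(take_oath) and O(¬take_oath) — take_oath is simultaneously obligatory and forbidden, violating the D-axiom.

Inconsistent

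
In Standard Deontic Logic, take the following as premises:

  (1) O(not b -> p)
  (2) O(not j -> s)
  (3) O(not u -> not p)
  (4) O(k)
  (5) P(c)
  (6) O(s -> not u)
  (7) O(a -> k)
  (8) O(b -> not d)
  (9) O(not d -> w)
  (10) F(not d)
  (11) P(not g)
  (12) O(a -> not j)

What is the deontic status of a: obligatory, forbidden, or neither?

F(not d) at premise 10 means O(d).
Premise 8, O(b -> not d), contraposes to O(d -> not b); with O(d) we get O(not b).
Premise 1 is O(not b -> p); since O(not b), deontic closure gives O(p).
The contrapositive of premise 3 (O(not u -> not p)) is O(p -> u), and O(p) is already established, so O(u).
Premise 6, O(s -> not u), contraposes to O(u -> not s); with O(u) we get O(not s).
Premise 2, O(not j -> s), contraposes to O(not s -> j); with O(not s) we get O(j).
The contrapositive of premise 12 (O(a -> not j)) is O(j -> not a), and O(j) is already established, so O(not a).
Premises 4, 5, 7, 9, 11 do not contribute to this derivation.
Thus O(not a), which is F(a): a is forbidden.

Forbidden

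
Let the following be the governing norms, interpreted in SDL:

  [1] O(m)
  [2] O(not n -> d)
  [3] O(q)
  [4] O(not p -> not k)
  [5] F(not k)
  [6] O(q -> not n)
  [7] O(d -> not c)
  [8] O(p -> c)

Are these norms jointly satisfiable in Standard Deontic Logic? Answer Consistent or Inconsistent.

Premise 3 states O(q) outright.
With premise 6, O(q -> not n), the K-axiom yields O(not n).
With premise 2, O(not n -> d), the K-axiom yields O(d).
Premise 7 is O(d -> not c); since O(d), deontic closure gives O(not c).
Premise 8, O(p -> c), contraposes to O(not c -> not p); with O(not c) we get O(not p).
From O(not p) and premise 4, O(not p -> not k), we obtain O(not k).
However, F(not k) at premise 5 amounts to O(k).
We now have both O(not k) and O(k) — k is simultaneously obligatory and forbidden, violating the D-axiom.

Inconsistent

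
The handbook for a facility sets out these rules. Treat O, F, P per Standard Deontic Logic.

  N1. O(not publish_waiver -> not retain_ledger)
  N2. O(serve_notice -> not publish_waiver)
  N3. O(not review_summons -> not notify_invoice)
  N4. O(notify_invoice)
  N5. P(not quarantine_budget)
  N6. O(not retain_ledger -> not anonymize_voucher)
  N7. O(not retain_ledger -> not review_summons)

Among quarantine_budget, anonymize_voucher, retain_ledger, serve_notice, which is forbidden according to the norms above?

serve_notice

From premise 4 we have O(notify_invoice).
Premise 3 is O(not review_summons -> not notify_invoice); contrapositively O(notify_invoice -> review_summons). Since O(notify_invoice) holds, K gives O(review_summons).
The contrapositive of premise 7 (O(not retain_ledger -> not review_summons)) is O(review_summons -> retain_ledger), and O(review_summons) is already established, so O(retain_ledger).
The contrapositive of premise 1 (O(not publish_waiver -> not retain_ledger)) is O(retain_ledger -> publish_waiver), and O(retain_ledger) is already established, so O(publish_waiver).
Premise 2, O(serve_notice -> not publish_waiver), contraposes to O(publish_waiver -> not serve_notice); with O(publish_waiver) we get O(not serve_notice).
So O(not serve_notice) holds, i.e. serve_notice is forbidden. None of the other listed options is forbidden under the premises.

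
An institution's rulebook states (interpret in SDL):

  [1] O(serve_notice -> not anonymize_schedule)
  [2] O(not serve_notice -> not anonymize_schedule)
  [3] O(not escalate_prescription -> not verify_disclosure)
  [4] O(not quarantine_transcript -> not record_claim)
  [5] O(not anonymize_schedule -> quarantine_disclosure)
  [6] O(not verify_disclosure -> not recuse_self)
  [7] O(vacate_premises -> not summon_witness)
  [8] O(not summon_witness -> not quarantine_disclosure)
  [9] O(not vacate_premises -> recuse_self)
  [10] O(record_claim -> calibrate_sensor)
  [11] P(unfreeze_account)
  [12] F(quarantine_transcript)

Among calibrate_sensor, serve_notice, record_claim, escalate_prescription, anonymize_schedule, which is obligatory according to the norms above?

escalate_prescription

By case analysis on not serve_notice: premise 2 gives O(not serve_notice -> not anonymize_schedule) and premise 1 gives O(serve_notice -> not anonymize_schedule), so O(not anonymize_schedule) either way.
Applying K to premise 5 (O(not anonymize_schedule -> quarantine_disclosure)) and O(not anonymize_schedule) yields O(quarantine_disclosure).
Premise 8, O(not summon_witness -> not quarantine_disclosure), contraposes to O(quarantine_disclosure -> summon_witness); with O(quarantine_disclosure) we get O(summon_witness).
Premise 7 is O(vacate_premises -> not summon_witness); contrapositively O(summon_witness -> not vacate_premises). Since O(summon_witness) holds, K gives O(not vacate_premises).
With premise 9, O(not vacate_premises -> recuse_self), the K-axiom yields O(recuse_self).
Premise 6 is O(not verify_disclosure -> not recuse_self); contrapositively O(recuse_self -> verify_disclosure). Since O(recuse_self) holds, K gives O(verify_disclosure).
Premise 3, O(not escalate_prescription -> not verify_disclosure), contraposes to O(verify_disclosure -> escalate_prescription); with O(verify_disclosure) we get O(escalate_prescription).
So O(escalate_prescription) holds — escalate_prescription is obligatory. None of the other listed options is made obligatory by any chain of premises.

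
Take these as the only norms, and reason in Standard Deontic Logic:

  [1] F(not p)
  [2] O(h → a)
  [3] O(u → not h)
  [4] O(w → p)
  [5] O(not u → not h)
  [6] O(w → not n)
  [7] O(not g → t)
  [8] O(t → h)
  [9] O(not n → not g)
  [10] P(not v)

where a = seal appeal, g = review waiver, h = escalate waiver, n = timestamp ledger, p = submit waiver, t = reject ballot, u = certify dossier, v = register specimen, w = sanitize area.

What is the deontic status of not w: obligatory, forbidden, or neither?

By case analysis on u: premise 3 gives O(u → not h) and premise 5 gives O(not u → not h), so O(not h) either way.
Premise 8, O(t → h), contraposes to O(not h → not t); with O(not h) we get O(not t).
Premise 7 is O(not g → t); contrapositively O(not t → g). Since O(not t) holds, K gives O(g).
Premise 9, O(not n → not g), contraposes to O(g → n); with O(g) we get O(n).
Premise 6 is O(w → not n); contrapositively O(n → not w). Since O(n) holds, K gives O(not w).
Premises 1, 2, 4, 10 do not contribute to this derivation.
Hence not w is obligatory.

Obligatory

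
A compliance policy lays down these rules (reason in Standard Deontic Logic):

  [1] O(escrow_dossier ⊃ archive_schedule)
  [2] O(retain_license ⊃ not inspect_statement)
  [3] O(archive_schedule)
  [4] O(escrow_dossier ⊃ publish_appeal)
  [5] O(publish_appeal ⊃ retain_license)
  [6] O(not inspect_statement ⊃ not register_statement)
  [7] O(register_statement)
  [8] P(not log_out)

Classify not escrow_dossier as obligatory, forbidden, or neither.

Premise 7 states O(register_statement) outright.
Premise 6, O(not inspect_statement ⊃ not register_statement), contraposes to O(register_statement ⊃ inspect_statement); with O(register_statement) we get O(inspect_statement).
Premise 2 is O(retain_license ⊃ not inspect_statement); contrapositively O(inspect_statement ⊃ not retain_license). Since O(inspect_statement) holds, K gives O(not retain_license).
The contrapositive of premise 5 (O(publish_appeal ⊃ retain_license)) is O(not retain_license ⊃ not publish_appeal), and O(not retain_license) is already established, so O(not publish_appeal).
Premise 4, O(escrow_dossier ⊃ publish_appeal), contraposes to O(not publish_appeal ⊃ not escrow_dossier); with O(not publish_appeal) we get O(not escrow_dossier).
Premises 1, 3, 8 do not contribute to this derivation.
Hence not escrow_dossier is obligatory.

Obligatory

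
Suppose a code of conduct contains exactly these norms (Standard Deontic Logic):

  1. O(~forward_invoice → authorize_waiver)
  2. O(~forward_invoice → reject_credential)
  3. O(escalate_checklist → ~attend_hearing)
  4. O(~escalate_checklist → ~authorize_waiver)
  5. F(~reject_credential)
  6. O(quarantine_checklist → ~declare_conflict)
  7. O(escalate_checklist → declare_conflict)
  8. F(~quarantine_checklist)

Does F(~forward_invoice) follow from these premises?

Yes

Premise 8 is F(~quarantine_checklist), i.e. O(quarantine_checklist).
Premise 6 is O(quarantine_checklist → ~declare_conflict); since O(quarantine_checklist), deontic closure gives O(~declare_conflict).
Premise 7, O(escalate_checklist → declare_conflict), contraposes to O(~declare_conflict → ~escalate_checklist); with O(~declare_conflict) we get O(~escalate_checklist).
Premise 4 is O(~escalate_checklist → ~authorize_waiver); since O(~escalate_checklist), deontic closure gives O(~authorize_waiver).
The contrapositive of premise 1 (O(~forward_invoice → authorize_waiver)) is O(~authorize_waiver → forward_invoice), and O(~authorize_waiver) is already established, so O(forward_invoice).
Premises 2, 3, 5 do not contribute to this derivation.
So O(forward_invoice) holds, i.e. F(~forward_invoice). The claim follows.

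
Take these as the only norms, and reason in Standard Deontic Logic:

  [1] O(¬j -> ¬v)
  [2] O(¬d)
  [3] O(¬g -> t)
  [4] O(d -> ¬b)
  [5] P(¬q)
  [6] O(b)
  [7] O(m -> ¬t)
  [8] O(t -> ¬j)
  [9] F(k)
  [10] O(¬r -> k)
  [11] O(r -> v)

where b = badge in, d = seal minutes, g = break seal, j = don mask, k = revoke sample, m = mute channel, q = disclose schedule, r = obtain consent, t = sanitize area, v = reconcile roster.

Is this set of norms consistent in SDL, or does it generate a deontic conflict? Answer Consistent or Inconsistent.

Premise 4 is O(d -> ¬b), but O(d) is not derivable from the premises, so it does not yield O(¬b).
So O(¬b) is not derivable, and the apparent clash with O(b) does not arise.
A world satisfying every obligation exists (e.g. b=true, d=false, g=true, j=true, k=false, m=false, q=false, r=true, t=false, v=true); no atom is both obligatory and forbidden, so the set is consistent.

Consistent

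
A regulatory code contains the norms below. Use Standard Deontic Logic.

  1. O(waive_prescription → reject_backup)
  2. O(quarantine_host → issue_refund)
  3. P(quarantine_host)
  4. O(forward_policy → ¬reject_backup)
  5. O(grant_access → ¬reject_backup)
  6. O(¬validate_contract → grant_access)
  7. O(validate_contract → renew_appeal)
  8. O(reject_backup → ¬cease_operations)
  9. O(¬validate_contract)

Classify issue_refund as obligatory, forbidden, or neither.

Premise 2 is O(quarantine_host → issue_refund), but O(quarantine_host) is not derivable from the premises (the permission P(quarantine_host) asserts only ¬O(¬quarantine_host), not O(quarantine_host)), so it does not yield O(issue_refund).
No premise or chain of K-axiom applications forces O(issue_refund), and none forces O(¬issue_refund). So issue_refund is neither obligatory nor forbidden under these norms.

Neither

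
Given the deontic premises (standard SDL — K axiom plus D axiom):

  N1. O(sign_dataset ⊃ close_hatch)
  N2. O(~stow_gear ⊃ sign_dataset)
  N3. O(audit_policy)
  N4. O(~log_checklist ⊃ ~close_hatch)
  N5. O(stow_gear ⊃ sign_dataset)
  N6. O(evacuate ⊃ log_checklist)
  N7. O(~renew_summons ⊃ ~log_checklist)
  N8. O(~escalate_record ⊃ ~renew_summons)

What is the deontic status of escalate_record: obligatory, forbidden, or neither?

Obligatory

Premises 5 and 2 cover both cases: O(stow_gear ⊃ sign_dataset) and O(~stow_gear ⊃ sign_dataset). Since stow_gear ∨ ~stow_gear is a tautology, O(sign_dataset) follows.
Applying K to premise 1 (O(sign_dataset ⊃ close_hatch)) and O(sign_dataset) yields O(close_hatch).
Premise 4 is O(~log_checklist ⊃ ~close_hatch); contrapositively O(close_hatch ⊃ log_checklist). Since O(close_hatch) holds, K gives O(log_checklist).
Premise 7, O(~renew_summons ⊃ ~log_checklist), contraposes to O(log_checklist ⊃ renew_summons); with O(log_checklist) we get O(renew_summons).
Premise 8 is O(~escalate_record ⊃ ~renew_summons); contrapositively O(renew_summons ⊃ escalate_record). Since O(renew_summons) holds, K gives O(escalate_record).
Premises 3, 6 do not contribute to this derivation.
Hence escalate_record is obligatory.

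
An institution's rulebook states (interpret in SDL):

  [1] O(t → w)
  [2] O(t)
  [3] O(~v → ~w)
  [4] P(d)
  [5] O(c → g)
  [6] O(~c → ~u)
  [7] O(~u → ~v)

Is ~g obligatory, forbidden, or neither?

Forbidden

Premise 2 states O(t) outright.
With premise 1, O(t → w), the K-axiom yields O(w).
Premise 3 is O(~v → ~w); contrapositively O(w → v). Since O(w) holds, K gives O(v).
Premise 7, O(~u → ~v), contraposes to O(v → u); with O(v) we get O(u).
The contrapositive of premise 6 (O(~c → ~u)) is O(u → c), and O(u) is already established, so O(c).
With premise 5, O(c → g), the K-axiom yields O(g).
Premise 4 does not contribute to this derivation.
Thus O(g), which is F(~g): ~g is forbidden.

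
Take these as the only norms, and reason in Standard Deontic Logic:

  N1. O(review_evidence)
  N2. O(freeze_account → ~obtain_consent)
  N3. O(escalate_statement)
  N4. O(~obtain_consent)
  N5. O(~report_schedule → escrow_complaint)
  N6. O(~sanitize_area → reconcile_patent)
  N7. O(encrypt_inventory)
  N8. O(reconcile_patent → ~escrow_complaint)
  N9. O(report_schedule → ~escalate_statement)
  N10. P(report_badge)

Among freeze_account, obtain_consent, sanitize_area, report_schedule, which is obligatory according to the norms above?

sanitize_area

From premise 3 we have O(escalate_statement).
Premise 9, O(report_schedule → ~escalate_statement), contraposes to O(escalate_statement → ~report_schedule); with O(escalate_statement) we get O(~report_schedule).
From O(~report_schedule) and premise 5, O(~report_schedule → escrow_complaint), we obtain O(escrow_complaint).
Premise 8, O(reconcile_patent → ~escrow_complaint), contraposes to O(escrow_complaint → ~reconcile_patent); with O(escrow_complaint) we get O(~reconcile_patent).
Premise 6, O(~sanitize_area → reconcile_patent), contraposes to O(~reconcile_patent → sanitize_area); with O(~reconcile_patent) we get O(sanitize_area).
So O(sanitize_area) holds — sanitize_area is obligatory. None of the other listed options is made obligatory by any chain of premises.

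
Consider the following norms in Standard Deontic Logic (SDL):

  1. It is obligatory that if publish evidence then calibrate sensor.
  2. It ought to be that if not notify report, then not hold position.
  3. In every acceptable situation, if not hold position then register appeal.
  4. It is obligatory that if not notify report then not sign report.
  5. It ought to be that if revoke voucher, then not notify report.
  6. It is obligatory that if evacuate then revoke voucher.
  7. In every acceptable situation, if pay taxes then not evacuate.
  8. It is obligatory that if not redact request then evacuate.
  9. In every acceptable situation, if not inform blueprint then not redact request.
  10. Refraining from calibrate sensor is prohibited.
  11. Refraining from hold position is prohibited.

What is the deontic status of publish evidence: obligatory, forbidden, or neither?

Neither

Premise 1 is O(publish_evidence → calibrate_sensor); even if O(calibrate_sensor) held, inferring O(publish_evidence) would be affirming the consequent — invalid.
No premise or chain of K-axiom applications forces O(publish_evidence), and none forces O(¬publish_evidence). So publish_evidence is neither obligatory nor forbidden under these norms.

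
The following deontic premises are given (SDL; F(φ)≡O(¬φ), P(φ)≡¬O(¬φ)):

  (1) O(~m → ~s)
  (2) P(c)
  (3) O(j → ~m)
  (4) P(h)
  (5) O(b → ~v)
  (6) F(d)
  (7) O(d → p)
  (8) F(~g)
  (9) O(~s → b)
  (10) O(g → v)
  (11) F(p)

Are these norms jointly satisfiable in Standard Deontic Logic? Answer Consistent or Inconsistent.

Premise 7 is O(d → p), but O(d) is not derivable from the premises, so it does not yield O(p).
So O(p) is not derivable, and the apparent clash with O(~p) does not arise.
A world satisfying every obligation exists (e.g. b=false, c=false, d=false, g=true, h=false, j=false, m=true, p=false, s=true, v=true); no atom is both obligatory and forbidden, so the set is consistent.

Consistent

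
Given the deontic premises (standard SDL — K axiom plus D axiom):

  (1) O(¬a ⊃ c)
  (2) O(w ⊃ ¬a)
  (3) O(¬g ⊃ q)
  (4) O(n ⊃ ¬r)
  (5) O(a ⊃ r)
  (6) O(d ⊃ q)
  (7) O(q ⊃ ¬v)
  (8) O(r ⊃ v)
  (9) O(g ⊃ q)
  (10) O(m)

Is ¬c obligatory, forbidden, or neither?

Forbidden

Premises 9 and 3 cover both cases: O(g ⊃ q) and O(¬g ⊃ q). Since g ∨ ¬g is a tautology, O(q) follows.
Premise 7 is O(q ⊃ ¬v); since O(q), deontic closure gives O(¬v).
Premise 8 is O(r ⊃ v); contrapositively O(¬v ⊃ ¬r). Since O(¬v) holds, K gives O(¬r).
Premise 5, O(a ⊃ r), contraposes to O(¬r ⊃ ¬a); with O(¬r) we get O(¬a).
Applying K to premise 1 (O(¬a ⊃ c)) and O(¬a) yields O(c).
Premises 2, 4, 6, 10 do not contribute to this derivation.
Thus O(c), which is F(¬c): ¬c is forbidden.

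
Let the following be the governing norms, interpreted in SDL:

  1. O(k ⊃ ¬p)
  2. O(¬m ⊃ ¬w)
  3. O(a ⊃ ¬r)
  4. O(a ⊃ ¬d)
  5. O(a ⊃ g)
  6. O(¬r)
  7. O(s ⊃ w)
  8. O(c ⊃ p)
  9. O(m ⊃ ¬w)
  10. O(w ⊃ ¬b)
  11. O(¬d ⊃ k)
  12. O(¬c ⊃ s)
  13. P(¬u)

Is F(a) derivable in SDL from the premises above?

Yes

By case analysis on m: premise 9 gives O(m ⊃ ¬w) and premise 2 gives O(¬m ⊃ ¬w), so O(¬w) either way.
Premise 7 is O(s ⊃ w); contrapositively O(¬w ⊃ ¬s). Since O(¬w) holds, K gives O(¬s).
The contrapositive of premise 12 (O(¬c ⊃ s)) is O(¬s ⊃ c), and O(¬s) is already established, so O(c).
From O(c) and premise 8, O(c ⊃ p), we obtain O(p).
Premise 1, O(k ⊃ ¬p), contraposes to O(p ⊃ ¬k); with O(p) we get O(¬k).
Premise 11, O(¬d ⊃ k), contraposes to O(¬k ⊃ d); with O(¬k) we get O(d).
Premise 4 is O(a ⊃ ¬d); contrapositively O(d ⊃ ¬a). Since O(d) holds, K gives O(¬a).
Premises 3, 5, 6, 10, 13 do not contribute to this derivation.
So O(¬a) holds, i.e. F(a). The claim follows.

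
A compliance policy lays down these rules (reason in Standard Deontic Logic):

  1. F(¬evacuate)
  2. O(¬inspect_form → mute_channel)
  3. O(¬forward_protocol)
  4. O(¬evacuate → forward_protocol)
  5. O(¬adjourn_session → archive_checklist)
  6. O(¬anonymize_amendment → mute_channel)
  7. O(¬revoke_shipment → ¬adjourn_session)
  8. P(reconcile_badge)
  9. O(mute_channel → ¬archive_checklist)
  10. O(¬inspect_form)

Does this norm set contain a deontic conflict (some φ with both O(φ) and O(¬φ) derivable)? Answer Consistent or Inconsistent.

Consistent

Premise 4 is O(¬evacuate → forward_protocol), but O(¬evacuate) is not derivable from the premises, so it does not yield O(forward_protocol).
So O(forward_protocol) is not derivable, and the apparent clash with O(¬forward_protocol) does not arise.
A world satisfying every obligation exists (e.g. adjourn_session=true, anonymize_amendment=false, archive_checklist=false, evacuate=true, forward_protocol=false, inspect_form=false, mute_channel=true, reconcile_badge=false, revoke_shipment=true); no atom is both obligatory and forbidden, so the set is consistent.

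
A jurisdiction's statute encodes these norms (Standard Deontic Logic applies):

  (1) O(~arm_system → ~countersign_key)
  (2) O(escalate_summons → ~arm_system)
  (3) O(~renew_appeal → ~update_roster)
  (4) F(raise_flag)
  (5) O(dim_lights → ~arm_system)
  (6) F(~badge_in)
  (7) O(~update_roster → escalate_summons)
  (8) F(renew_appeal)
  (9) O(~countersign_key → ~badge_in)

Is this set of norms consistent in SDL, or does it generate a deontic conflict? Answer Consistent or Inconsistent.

Inconsistent

F(renew_appeal) at premise 8 means O(~renew_appeal).
With premise 3, O(~renew_appeal → ~update_roster), the K-axiom yields O(~update_roster).
Applying K to premise 7 (O(~update_roster → escalate_summons)) and O(~update_roster) yields O(escalate_summons).
Applying K to premise 2 (O(escalate_summons → ~arm_system)) and O(escalate_summons) yields O(~arm_system).
With premise 1, O(~arm_system → ~countersign_key), the K-axiom yields O(~countersign_key).
With premise 9, O(~countersign_key → ~badge_in), the K-axiom yields O(~badge_in).
Yet premise 6 is F(~badge_in), i.e. O(badge_in).
We now have both O(~badge_in) and O(badge_in) — badge_in is simultaneously obligatory and forbidden, violating the D-axiom.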